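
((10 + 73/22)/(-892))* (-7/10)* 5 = 2051/39248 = 0.05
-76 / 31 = -2.45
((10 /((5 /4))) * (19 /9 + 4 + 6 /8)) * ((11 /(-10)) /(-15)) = 4.03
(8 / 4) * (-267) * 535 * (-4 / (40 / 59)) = 1685571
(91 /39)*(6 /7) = 2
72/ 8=9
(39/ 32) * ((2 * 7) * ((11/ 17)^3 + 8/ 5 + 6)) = 52784277/ 393040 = 134.30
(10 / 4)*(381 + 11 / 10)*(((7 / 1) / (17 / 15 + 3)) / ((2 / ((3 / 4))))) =1203615 / 1984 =606.66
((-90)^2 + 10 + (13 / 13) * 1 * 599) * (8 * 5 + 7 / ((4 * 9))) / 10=4200641 / 120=35005.34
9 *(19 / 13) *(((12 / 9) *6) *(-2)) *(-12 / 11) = 32832 / 143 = 229.59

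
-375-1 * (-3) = -372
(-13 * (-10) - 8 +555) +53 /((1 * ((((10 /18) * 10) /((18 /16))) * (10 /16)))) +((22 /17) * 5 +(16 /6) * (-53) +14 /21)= 7139693 /12750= 559.98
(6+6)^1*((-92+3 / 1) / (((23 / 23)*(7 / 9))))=-9612 / 7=-1373.14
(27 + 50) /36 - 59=-2047 /36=-56.86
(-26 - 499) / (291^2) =-175 / 28227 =-0.01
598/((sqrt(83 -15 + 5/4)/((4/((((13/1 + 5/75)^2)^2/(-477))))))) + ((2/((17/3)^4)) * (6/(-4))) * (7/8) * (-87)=-4.48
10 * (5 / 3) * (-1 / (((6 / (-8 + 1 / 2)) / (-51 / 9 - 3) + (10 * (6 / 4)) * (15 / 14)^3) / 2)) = -17836000 / 9921267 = -1.80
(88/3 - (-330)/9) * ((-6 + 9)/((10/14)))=1386/5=277.20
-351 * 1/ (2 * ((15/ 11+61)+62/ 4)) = -1287/ 571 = -2.25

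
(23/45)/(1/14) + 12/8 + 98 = 9599/90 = 106.66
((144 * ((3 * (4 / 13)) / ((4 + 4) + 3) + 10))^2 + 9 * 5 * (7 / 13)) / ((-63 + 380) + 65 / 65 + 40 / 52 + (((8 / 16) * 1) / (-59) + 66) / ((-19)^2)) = 612249515607534 / 92611603513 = 6610.94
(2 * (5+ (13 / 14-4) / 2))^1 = 97 / 14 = 6.93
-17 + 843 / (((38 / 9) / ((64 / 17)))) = 237293 / 323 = 734.65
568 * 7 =3976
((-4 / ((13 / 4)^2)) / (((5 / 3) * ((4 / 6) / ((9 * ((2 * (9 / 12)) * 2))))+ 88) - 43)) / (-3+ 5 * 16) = -15552 / 142427285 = -0.00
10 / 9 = 1.11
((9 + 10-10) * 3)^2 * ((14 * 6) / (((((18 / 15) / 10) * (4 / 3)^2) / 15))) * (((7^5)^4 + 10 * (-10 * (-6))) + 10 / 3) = 1374232280343920279706375 / 4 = 343558070085980069926593.80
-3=-3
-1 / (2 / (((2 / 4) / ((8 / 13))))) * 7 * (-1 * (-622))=-28301 / 16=-1768.81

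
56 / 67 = 0.84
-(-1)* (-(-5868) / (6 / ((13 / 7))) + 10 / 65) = 1816.44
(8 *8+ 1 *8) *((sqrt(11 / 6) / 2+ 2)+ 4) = 6 *sqrt(66)+ 432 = 480.74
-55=-55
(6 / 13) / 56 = 3 / 364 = 0.01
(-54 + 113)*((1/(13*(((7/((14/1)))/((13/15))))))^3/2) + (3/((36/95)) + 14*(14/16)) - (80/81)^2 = 31593071/1640250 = 19.26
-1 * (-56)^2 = -3136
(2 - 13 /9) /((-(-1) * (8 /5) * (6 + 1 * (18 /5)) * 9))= 125 /31104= 0.00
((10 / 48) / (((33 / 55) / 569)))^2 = 202350625 / 5184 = 39033.69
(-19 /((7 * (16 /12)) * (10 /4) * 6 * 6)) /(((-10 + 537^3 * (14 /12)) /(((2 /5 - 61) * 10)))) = 1919 /25292843590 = 0.00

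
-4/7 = -0.57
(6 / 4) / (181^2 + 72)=0.00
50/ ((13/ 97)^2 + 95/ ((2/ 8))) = 470450/ 3575589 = 0.13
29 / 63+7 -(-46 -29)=82.46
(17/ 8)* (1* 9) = 153/ 8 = 19.12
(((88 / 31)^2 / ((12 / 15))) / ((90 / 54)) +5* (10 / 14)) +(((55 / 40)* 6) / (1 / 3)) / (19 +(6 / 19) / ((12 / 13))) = 5130217 / 470890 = 10.89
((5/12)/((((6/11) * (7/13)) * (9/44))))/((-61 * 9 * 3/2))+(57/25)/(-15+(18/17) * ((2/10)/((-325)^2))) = -6725066638810/41921059662531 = -0.16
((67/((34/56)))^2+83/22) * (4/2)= 77450259/3179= 24363.09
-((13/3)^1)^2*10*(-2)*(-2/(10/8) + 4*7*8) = 751712/9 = 83523.56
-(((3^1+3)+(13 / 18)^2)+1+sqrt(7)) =-2437 / 324 - sqrt(7) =-10.17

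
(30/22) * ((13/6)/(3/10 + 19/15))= 975/517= 1.89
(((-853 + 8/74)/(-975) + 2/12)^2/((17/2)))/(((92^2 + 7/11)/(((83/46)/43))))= 5154678690073/8149273148153767500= 0.00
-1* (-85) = 85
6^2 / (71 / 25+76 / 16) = 1200 / 253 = 4.74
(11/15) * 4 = 44/15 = 2.93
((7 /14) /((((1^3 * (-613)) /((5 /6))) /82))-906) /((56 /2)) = -3332473 /102984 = -32.36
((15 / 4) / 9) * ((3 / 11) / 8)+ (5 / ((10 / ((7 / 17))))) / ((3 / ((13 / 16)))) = 157 / 2244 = 0.07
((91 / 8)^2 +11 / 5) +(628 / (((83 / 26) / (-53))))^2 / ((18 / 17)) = 2036981962280429 / 19840320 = 102668805.86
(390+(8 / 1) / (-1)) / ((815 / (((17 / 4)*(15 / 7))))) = 9741 / 2282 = 4.27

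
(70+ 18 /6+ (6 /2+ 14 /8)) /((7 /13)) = 4043 /28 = 144.39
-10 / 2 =-5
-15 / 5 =-3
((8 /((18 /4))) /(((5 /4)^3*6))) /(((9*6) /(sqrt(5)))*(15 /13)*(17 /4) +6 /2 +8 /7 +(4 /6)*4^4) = 8894040064 /5545096279875 - 299400192*sqrt(5) /616121808875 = 0.00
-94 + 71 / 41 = -92.27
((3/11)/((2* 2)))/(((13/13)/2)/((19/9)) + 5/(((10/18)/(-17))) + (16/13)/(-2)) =-741/1666918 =-0.00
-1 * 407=-407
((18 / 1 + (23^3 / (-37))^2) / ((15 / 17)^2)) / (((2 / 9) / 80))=342315947672 / 6845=50009634.43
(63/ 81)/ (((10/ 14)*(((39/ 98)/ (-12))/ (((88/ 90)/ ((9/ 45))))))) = -845152/ 5265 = -160.52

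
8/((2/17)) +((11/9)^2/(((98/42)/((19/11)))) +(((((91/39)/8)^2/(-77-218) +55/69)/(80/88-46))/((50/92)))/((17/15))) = 69.08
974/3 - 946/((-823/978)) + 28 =1476.83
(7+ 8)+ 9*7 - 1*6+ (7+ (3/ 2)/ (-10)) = 1577/ 20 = 78.85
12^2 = 144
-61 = -61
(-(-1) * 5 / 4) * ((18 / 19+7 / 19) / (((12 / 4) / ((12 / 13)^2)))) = 1500 / 3211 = 0.47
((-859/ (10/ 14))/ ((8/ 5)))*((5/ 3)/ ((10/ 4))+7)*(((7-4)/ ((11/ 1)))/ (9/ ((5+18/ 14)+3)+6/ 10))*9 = -26968305/ 2992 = -9013.47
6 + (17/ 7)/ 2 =101/ 14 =7.21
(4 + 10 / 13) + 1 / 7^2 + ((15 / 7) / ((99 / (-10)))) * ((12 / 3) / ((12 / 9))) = 29011 / 7007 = 4.14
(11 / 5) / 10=11 / 50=0.22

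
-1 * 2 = -2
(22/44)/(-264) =-1/528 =-0.00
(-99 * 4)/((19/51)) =-20196/19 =-1062.95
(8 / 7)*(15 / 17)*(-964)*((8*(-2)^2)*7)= -3701760 / 17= -217750.59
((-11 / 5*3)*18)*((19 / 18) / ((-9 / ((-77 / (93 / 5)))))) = -16093 / 279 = -57.68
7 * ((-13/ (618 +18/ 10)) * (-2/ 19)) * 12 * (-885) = -3221400/ 19627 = -164.13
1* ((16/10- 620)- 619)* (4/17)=-24748/85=-291.15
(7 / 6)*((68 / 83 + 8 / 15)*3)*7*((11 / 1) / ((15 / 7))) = 3176866 / 18675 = 170.11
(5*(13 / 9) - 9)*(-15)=80 / 3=26.67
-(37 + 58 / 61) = -2315 / 61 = -37.95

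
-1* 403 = -403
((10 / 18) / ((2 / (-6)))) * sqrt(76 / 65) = -2 * sqrt(1235) / 39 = -1.80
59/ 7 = 8.43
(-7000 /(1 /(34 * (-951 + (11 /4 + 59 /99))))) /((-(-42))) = 5370039.56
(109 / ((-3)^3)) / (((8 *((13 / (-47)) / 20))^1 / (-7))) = -179305 / 702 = -255.42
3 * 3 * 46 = 414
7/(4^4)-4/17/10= 0.00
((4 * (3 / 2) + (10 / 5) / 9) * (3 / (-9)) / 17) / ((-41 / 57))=1064 / 6273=0.17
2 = 2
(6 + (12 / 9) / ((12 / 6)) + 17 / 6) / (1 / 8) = 76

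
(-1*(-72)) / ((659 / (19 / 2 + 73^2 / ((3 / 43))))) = 5500212 / 659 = 8346.30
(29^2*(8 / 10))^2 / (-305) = -11316496 / 7625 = -1484.13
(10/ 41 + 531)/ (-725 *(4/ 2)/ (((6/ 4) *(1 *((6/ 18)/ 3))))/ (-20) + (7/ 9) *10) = 196029/ 163385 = 1.20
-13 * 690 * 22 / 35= -5638.29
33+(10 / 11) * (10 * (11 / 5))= 53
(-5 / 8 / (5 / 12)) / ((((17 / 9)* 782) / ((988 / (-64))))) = 6669 / 425408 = 0.02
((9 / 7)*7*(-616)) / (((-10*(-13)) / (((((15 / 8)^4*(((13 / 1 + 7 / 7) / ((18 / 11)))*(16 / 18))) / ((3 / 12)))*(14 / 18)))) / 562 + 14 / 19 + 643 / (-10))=3988521306000 / 45728689487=87.22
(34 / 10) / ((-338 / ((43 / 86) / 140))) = -17 / 473200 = -0.00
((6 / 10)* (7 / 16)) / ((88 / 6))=63 / 3520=0.02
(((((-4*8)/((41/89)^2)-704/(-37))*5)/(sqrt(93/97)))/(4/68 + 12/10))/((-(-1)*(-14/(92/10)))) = 762919200*sqrt(9021)/206307449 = 351.23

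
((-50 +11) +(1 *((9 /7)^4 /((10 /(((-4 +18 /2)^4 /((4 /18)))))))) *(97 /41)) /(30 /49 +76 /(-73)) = -51144700017 /12327224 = -4148.92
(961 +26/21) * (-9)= -8660.14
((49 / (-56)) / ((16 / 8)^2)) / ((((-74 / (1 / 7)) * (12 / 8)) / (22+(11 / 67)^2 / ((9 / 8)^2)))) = 4003571 / 645769584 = 0.01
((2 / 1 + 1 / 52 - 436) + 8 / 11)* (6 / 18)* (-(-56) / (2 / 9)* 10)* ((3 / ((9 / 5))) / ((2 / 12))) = -520424100 / 143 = -3639329.37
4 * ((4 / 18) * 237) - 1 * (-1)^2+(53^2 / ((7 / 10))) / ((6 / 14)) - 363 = 9210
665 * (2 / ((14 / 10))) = 950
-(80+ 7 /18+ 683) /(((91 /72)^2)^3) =-1168690249728 /6240321451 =-187.28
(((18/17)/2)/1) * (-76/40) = -171/170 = -1.01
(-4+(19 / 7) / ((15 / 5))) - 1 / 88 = -5741 / 1848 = -3.11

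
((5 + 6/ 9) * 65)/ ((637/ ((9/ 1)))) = 255/ 49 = 5.20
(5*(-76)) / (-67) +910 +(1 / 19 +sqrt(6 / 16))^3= 1107*sqrt(6) / 11552 +3366615419 / 3676424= 915.97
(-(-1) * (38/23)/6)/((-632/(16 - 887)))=16549/43608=0.38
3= 3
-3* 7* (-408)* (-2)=-17136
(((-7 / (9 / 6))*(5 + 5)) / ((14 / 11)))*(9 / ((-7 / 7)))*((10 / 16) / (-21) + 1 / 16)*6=1815 / 28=64.82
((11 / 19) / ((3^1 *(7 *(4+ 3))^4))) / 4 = 11 / 1314374628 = 0.00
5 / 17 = 0.29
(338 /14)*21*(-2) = -1014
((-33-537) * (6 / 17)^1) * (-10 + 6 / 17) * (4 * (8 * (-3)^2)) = 161533440 / 289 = 558939.24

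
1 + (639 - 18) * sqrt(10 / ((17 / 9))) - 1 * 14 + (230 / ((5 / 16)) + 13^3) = 1863 * sqrt(170) / 17 + 2920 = 4348.86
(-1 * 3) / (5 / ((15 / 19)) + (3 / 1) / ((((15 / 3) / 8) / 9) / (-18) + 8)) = -93267 / 208561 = -0.45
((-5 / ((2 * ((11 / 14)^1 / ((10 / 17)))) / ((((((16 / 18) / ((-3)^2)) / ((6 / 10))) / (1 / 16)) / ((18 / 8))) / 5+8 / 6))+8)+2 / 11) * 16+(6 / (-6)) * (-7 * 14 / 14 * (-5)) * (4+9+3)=-194681680 / 408969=-476.03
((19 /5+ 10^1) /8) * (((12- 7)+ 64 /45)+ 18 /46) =1763 /150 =11.75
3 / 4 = 0.75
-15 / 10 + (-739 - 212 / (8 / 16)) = -2329 / 2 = -1164.50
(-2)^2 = 4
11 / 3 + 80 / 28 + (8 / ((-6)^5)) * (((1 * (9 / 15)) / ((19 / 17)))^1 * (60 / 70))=234253 / 35910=6.52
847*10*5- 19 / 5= 211731 / 5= 42346.20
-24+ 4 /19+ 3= -395 /19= -20.79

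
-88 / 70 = -44 / 35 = -1.26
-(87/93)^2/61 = -841/58621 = -0.01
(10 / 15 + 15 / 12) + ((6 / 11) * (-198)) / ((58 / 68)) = -43397 / 348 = -124.70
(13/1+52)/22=65/22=2.95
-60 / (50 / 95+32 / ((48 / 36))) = -570 / 233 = -2.45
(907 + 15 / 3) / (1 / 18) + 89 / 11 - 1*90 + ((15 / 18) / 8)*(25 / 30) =51746675 / 3168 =16334.18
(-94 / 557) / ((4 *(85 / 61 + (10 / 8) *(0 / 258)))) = -2867 / 94690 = -0.03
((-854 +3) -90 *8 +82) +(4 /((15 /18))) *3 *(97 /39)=-94457 /65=-1453.18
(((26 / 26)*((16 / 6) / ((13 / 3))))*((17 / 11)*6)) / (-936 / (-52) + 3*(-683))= -272 / 96811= -0.00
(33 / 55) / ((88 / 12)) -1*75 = -8241 / 110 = -74.92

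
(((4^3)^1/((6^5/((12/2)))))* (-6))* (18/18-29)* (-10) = -2240/27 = -82.96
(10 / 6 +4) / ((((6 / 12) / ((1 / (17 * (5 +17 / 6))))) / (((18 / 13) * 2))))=144 / 611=0.24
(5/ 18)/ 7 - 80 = -10075/ 126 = -79.96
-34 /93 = -0.37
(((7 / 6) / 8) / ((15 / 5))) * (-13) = -91 / 144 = -0.63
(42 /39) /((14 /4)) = 4 /13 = 0.31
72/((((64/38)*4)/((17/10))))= 18.17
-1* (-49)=49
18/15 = 6/5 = 1.20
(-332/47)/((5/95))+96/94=-6260/47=-133.19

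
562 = 562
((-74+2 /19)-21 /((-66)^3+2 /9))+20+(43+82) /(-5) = -78.89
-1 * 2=-2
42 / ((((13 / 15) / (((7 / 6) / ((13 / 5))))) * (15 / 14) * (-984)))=-1715 / 83148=-0.02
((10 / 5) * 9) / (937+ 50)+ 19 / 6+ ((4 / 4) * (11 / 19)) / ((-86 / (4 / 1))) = 5093051 / 1612758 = 3.16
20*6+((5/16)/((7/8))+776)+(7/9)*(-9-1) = 111961/126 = 888.58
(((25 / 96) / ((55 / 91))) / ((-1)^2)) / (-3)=-455 / 3168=-0.14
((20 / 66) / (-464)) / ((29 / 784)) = -490 / 27753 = -0.02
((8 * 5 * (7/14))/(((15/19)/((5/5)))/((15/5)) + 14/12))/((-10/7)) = -1596/163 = -9.79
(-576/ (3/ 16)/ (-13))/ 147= 1024/ 637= 1.61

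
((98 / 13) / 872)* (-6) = -147 / 2834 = -0.05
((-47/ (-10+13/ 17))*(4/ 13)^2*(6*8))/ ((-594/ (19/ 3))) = -1943168/ 7880301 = -0.25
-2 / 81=-0.02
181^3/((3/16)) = 94875856/3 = 31625285.33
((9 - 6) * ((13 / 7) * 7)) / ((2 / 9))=351 / 2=175.50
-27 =-27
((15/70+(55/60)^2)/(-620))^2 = 1129969/390575001600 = 0.00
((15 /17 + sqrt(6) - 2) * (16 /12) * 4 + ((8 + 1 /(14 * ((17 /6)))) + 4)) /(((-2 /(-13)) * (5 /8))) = 22516 /357 + 832 * sqrt(6) /15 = 198.94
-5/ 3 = -1.67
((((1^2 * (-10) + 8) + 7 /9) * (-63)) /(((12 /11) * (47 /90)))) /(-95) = -2541 /1786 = -1.42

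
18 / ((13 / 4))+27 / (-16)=801 / 208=3.85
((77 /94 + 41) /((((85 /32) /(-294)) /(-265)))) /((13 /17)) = 980045472 /611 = 1604002.41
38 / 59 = 0.64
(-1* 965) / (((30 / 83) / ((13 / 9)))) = -208247 / 54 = -3856.43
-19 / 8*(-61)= 1159 / 8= 144.88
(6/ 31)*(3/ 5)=18/ 155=0.12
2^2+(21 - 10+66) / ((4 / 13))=1017 / 4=254.25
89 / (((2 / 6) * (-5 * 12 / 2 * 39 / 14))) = -623 / 195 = -3.19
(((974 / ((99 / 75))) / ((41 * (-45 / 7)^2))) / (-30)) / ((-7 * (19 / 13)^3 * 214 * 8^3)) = 7489573 / 1235431333002240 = 0.00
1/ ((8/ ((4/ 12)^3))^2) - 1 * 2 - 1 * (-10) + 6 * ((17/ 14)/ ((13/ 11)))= 60139675/ 4245696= 14.16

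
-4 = -4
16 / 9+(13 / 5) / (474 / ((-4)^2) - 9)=4712 / 2475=1.90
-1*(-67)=67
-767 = -767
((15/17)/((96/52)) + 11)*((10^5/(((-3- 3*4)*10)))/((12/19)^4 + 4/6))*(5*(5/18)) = -12869.90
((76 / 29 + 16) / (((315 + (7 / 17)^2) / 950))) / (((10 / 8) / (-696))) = -711633600 / 22771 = -31251.75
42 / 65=0.65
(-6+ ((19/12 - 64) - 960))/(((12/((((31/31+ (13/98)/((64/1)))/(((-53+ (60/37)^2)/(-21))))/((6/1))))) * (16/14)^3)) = -247762667285/61977133056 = -4.00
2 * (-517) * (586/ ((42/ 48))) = -4847392/ 7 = -692484.57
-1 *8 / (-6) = 4 / 3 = 1.33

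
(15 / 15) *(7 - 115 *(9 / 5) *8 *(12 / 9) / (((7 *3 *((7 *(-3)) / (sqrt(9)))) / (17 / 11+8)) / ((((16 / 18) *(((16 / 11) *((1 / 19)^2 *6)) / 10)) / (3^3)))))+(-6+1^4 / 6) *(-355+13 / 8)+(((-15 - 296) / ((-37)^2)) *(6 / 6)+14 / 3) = 374831662996583 / 180833049936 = 2072.81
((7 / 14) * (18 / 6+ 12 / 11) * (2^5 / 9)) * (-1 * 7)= -50.91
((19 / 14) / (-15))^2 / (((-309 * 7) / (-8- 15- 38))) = 22021 / 95388300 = 0.00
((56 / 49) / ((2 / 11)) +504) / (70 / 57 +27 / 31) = 6311724 / 25963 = 243.10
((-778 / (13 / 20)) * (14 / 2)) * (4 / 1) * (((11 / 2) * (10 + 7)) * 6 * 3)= -56403803.08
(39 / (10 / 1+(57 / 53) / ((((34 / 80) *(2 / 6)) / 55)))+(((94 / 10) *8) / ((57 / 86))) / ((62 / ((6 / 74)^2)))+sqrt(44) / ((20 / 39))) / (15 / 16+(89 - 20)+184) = 256566892536 / 631005467643215+312 *sqrt(11) / 20315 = 0.05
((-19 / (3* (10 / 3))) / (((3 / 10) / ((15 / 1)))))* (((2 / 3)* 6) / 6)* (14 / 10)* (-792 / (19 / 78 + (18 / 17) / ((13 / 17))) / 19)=2269.98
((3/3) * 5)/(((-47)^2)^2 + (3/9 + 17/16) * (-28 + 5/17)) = 1360/1327262713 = 0.00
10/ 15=2/ 3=0.67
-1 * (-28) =28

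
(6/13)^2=36/169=0.21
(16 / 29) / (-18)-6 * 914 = -1431332 / 261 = -5484.03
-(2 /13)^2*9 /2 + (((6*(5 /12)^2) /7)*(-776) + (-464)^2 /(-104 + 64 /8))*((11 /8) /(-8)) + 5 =410.20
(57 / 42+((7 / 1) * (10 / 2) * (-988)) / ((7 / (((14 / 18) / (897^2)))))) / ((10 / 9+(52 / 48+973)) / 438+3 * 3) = 0.12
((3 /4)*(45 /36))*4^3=60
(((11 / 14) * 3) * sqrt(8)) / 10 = 33 * sqrt(2) / 70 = 0.67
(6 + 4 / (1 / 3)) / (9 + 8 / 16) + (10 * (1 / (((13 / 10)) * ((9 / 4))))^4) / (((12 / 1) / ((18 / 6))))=6867593956 / 3560385699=1.93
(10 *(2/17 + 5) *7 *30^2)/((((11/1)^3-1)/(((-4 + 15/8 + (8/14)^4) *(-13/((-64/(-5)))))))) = 49328706375/99266944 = 496.93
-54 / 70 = -27 / 35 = -0.77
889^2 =790321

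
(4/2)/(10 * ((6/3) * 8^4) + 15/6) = 0.00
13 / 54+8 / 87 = 521 / 1566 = 0.33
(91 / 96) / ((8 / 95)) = 8645 / 768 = 11.26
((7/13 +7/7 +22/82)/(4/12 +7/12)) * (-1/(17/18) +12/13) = -346680/1295723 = -0.27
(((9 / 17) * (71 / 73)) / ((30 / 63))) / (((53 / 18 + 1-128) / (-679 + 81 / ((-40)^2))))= 18742261707 / 3167032000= 5.92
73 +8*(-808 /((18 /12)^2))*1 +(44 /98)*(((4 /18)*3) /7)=-8643125 /3087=-2799.85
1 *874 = 874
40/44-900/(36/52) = -14290/11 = -1299.09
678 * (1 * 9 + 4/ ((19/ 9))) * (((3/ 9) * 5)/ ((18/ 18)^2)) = 233910/ 19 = 12311.05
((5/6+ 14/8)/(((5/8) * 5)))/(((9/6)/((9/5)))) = 124/125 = 0.99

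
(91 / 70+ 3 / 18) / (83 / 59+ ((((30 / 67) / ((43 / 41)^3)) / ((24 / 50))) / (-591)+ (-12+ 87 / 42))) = -9534965545798 / 55410025270265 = -0.17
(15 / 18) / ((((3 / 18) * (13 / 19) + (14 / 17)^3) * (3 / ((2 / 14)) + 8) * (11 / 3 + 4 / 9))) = 840123 / 80836601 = 0.01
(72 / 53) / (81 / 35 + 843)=420 / 261343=0.00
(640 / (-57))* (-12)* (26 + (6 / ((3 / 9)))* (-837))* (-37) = 1424588800 / 19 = 74978357.89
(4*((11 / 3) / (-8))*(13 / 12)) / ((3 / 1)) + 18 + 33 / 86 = 164599 / 9288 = 17.72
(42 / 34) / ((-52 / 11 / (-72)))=4158 / 221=18.81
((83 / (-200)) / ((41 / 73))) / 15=-6059 / 123000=-0.05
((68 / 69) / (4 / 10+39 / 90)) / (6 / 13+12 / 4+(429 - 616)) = -884 / 137195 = -0.01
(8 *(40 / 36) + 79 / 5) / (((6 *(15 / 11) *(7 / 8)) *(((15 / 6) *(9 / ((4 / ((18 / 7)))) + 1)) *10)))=97768 / 4809375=0.02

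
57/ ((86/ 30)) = 855/ 43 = 19.88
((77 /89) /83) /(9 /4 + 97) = 308 /2932639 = 0.00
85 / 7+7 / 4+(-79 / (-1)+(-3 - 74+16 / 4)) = 557 / 28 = 19.89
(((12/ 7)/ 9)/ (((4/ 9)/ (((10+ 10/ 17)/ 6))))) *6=540/ 119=4.54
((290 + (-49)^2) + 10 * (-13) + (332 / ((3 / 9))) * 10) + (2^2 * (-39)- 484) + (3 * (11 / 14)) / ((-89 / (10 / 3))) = 7401808 / 623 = 11880.91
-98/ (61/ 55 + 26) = -770/ 213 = -3.62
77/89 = 0.87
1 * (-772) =-772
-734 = -734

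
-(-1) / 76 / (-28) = -1 / 2128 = -0.00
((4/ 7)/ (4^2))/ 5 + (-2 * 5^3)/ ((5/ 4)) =-27999/ 140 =-199.99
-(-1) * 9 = 9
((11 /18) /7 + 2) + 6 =1019 /126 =8.09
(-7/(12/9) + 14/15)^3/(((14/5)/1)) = -2481997/86400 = -28.73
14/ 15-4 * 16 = -946/ 15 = -63.07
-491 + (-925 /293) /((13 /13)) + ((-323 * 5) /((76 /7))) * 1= -753487 /1172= -642.91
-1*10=-10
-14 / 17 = -0.82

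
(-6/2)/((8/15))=-45/8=-5.62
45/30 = 1.50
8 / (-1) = -8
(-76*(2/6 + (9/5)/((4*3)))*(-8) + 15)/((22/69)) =106559/110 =968.72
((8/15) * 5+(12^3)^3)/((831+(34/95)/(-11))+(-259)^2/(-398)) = 6438012741928240/826524099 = 7789261.98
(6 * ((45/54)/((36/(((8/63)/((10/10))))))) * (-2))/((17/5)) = -100/9639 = -0.01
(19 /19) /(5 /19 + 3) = 19 /62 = 0.31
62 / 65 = 0.95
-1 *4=-4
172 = 172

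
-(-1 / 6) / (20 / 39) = 13 / 40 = 0.32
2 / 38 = 1 / 19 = 0.05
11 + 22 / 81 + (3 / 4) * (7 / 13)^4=11.33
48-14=34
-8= -8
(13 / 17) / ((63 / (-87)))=-377 / 357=-1.06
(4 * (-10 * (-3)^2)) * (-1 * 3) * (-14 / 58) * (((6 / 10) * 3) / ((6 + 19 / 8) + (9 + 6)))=-108864 / 5423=-20.07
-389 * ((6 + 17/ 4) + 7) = -26841/ 4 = -6710.25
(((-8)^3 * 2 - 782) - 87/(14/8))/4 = -6495/14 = -463.93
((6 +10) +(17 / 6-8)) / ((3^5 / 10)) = 325 / 729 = 0.45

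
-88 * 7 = -616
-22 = -22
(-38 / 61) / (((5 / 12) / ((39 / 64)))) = -2223 / 2440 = -0.91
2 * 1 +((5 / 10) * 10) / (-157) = 309 / 157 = 1.97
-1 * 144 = -144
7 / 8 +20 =167 / 8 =20.88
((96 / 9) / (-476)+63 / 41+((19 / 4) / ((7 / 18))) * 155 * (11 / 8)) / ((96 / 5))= 3049980565 / 22482432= 135.66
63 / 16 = 3.94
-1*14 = -14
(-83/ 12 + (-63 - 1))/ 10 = -851/ 120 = -7.09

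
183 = 183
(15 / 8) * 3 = 45 / 8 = 5.62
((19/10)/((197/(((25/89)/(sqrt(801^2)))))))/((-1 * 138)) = -0.00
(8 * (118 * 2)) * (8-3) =9440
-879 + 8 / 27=-23725 / 27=-878.70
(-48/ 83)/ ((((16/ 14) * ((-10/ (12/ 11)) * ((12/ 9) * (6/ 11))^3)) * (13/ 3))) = 22869/ 690560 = 0.03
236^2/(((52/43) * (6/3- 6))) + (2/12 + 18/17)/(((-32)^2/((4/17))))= -66444880807/5770752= -11514.08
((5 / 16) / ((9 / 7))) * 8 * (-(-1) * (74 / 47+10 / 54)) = 78155 / 22842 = 3.42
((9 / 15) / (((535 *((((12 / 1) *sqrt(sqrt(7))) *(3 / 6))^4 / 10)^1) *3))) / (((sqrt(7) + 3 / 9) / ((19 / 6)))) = -19 / 300918240 + 19 *sqrt(7) / 100306080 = 0.00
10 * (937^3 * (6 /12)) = 4113284765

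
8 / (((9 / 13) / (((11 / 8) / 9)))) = 143 / 81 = 1.77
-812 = -812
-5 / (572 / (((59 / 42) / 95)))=-59 / 456456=-0.00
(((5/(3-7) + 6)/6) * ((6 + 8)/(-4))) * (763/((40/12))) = -101479/160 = -634.24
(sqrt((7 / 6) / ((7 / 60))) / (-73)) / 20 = -0.00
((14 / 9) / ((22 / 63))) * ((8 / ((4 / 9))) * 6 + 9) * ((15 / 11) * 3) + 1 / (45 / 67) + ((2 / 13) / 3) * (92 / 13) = 1963679968 / 920205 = 2133.96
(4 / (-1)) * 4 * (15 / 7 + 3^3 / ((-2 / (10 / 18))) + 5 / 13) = 7240 / 91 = 79.56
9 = 9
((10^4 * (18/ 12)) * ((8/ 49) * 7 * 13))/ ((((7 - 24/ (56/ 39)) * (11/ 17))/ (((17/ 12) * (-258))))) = 142545000/ 11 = 12958636.36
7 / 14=1 / 2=0.50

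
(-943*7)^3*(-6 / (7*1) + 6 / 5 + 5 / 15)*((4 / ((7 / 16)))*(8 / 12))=-53345947914112 / 45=-1185465509202.49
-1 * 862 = -862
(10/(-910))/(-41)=1/3731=0.00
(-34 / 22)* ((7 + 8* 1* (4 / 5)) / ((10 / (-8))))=4556 / 275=16.57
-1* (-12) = 12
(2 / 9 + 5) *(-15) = -235 / 3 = -78.33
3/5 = 0.60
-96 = -96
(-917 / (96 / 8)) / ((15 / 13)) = -11921 / 180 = -66.23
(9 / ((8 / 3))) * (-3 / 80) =-81 / 640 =-0.13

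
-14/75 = -0.19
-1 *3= -3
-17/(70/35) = -17/2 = -8.50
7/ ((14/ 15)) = 15/ 2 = 7.50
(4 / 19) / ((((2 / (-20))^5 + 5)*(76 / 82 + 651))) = 0.00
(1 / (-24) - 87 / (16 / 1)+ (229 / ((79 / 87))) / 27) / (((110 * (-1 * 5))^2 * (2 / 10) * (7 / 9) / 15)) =753 / 611776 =0.00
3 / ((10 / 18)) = 27 / 5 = 5.40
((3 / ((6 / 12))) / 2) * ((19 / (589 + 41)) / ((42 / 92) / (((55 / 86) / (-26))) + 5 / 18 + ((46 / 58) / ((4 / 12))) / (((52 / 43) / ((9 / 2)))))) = -21746868 / 2266145539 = -0.01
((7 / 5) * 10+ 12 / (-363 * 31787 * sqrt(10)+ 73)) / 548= 9319881145345529 / 364806776260684994 - 34616043 * sqrt(10) / 182403388130342497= 0.03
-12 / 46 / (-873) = 2 / 6693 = 0.00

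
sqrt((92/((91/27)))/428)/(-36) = -sqrt(671853)/116844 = -0.01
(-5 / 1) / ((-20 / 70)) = 17.50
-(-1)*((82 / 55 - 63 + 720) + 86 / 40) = 145341 / 220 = 660.64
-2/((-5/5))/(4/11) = 11/2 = 5.50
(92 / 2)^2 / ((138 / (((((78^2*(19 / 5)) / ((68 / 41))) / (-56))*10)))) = -9083919 / 238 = -38167.73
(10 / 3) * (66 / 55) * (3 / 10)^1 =6 / 5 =1.20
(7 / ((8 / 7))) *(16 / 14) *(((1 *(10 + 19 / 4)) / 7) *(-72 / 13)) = -1062 / 13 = -81.69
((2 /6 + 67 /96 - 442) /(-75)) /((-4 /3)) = -4.41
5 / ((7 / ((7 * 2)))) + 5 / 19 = 10.26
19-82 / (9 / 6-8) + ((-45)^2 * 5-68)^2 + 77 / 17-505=101142780.14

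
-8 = -8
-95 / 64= -1.48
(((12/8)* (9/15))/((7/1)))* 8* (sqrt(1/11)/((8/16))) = 0.62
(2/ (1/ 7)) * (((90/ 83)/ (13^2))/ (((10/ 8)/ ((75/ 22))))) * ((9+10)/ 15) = 47880/ 154297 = 0.31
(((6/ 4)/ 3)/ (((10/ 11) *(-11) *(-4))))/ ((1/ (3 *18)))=27/ 40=0.68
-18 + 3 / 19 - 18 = -681 / 19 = -35.84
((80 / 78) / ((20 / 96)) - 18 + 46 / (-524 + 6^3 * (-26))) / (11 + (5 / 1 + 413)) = -0.03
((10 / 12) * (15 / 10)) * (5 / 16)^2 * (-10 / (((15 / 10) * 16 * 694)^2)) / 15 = -125 / 426120708096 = -0.00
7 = 7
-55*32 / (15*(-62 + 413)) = -352 / 1053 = -0.33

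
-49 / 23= -2.13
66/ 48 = 11/ 8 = 1.38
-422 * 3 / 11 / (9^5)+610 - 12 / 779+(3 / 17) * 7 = 1752533990959 / 2867281659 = 611.22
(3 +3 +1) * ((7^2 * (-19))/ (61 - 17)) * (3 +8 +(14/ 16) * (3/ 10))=-5871817/ 3520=-1668.13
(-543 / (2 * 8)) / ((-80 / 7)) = 3801 / 1280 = 2.97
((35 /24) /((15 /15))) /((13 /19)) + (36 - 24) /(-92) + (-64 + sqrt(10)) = -444905 /7176 + sqrt(10) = -58.84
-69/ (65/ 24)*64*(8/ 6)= -141312/ 65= -2174.03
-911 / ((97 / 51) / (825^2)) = -326005341.49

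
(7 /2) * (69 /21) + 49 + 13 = 147 /2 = 73.50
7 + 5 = 12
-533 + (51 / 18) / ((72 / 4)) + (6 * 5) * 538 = 15607.16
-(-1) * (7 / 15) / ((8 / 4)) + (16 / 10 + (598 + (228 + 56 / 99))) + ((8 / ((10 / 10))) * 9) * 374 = 5495767 / 198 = 27756.40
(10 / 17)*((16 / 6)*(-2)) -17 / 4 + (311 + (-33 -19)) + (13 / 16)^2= 3293675 / 13056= 252.27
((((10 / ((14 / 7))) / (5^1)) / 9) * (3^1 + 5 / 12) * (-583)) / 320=-0.69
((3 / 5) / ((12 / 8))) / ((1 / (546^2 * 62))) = 36966384 / 5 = 7393276.80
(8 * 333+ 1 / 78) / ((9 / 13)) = 207793 / 54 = 3848.02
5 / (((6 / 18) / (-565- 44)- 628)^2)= 16689645 / 1316428085449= 0.00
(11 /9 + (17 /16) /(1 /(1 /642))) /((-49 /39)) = -490295 /503328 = -0.97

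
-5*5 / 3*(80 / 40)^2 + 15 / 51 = -1685 / 51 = -33.04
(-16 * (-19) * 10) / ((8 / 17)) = 6460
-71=-71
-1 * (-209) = 209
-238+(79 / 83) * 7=-19201 / 83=-231.34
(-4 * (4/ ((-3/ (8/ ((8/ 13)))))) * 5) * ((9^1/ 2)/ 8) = 195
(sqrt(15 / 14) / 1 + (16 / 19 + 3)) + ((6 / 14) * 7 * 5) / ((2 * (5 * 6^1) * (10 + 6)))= 4.89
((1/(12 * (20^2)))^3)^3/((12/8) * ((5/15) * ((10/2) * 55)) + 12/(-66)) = 11/2043110548228276224000000000000000000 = 0.00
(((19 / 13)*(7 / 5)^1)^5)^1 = 41615795893 / 1160290625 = 35.87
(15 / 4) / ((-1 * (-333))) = 5 / 444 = 0.01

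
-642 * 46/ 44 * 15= -110745/ 11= -10067.73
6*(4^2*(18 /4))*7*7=21168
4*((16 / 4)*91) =1456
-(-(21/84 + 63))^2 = -64009/16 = -4000.56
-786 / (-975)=262 / 325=0.81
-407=-407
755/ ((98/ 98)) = 755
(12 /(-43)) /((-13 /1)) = 12 /559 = 0.02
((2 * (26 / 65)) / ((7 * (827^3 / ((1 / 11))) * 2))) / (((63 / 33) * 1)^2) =22 / 8730179283105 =0.00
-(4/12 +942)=-2827/3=-942.33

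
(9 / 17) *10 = 90 / 17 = 5.29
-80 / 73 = -1.10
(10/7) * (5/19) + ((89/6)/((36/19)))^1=235703/28728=8.20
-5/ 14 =-0.36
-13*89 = -1157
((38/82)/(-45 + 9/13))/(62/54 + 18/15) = -3705/831808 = -0.00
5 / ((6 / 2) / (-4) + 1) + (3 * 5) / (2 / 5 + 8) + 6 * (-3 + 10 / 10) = 137 / 14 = 9.79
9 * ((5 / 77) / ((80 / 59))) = 531 / 1232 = 0.43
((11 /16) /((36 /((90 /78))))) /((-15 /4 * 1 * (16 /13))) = -11 /2304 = -0.00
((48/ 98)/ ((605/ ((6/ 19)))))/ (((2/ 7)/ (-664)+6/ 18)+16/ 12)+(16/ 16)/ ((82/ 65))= 60771284593/ 76650476210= 0.79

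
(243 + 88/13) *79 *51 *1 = 13082163/13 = 1006320.23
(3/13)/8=0.03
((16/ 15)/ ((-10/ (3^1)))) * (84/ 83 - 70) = 45808/ 2075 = 22.08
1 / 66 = 0.02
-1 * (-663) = 663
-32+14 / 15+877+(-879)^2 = 11602304 / 15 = 773486.93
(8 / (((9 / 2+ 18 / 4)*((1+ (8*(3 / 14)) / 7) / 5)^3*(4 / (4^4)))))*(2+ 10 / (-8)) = 1882384000 / 680943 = 2764.38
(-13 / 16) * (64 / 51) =-52 / 51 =-1.02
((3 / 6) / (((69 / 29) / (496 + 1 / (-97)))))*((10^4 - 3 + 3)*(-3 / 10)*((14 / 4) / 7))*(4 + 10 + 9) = -348804750 / 97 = -3595925.26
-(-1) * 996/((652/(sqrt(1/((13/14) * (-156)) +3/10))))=0.83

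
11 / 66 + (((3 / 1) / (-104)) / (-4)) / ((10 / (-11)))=1981 / 12480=0.16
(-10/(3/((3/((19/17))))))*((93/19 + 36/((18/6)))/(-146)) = 27285/26353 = 1.04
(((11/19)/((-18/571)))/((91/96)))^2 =10099446016/26904969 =375.37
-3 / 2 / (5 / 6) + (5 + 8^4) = 20496 / 5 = 4099.20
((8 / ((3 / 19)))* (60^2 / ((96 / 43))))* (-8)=-653600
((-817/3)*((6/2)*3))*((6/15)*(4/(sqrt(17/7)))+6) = -17222.45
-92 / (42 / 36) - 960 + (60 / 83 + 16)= -593860 / 581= -1022.13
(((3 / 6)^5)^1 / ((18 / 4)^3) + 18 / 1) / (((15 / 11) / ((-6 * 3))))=-577379 / 2430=-237.60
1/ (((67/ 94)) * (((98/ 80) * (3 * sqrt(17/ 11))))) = 3760 * sqrt(187)/ 167433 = 0.31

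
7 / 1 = 7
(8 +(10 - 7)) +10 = 21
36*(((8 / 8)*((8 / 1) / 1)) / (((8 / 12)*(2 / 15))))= 3240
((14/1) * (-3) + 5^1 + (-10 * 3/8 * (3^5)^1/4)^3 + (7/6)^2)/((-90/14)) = 3050945547419/1658880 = 1839159.88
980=980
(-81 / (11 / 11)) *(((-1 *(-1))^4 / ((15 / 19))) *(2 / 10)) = -513 / 25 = -20.52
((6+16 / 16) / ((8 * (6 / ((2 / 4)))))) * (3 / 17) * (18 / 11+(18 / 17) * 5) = 0.09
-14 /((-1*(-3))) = -14 /3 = -4.67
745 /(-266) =-745 /266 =-2.80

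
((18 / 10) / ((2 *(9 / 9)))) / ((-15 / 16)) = -24 / 25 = -0.96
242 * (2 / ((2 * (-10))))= -121 / 5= -24.20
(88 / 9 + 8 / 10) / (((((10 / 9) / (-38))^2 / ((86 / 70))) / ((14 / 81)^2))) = 454.08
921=921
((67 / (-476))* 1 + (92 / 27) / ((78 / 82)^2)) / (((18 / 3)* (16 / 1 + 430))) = 70862863 / 52310158992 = 0.00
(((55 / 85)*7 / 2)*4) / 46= 77 / 391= 0.20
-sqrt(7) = -2.65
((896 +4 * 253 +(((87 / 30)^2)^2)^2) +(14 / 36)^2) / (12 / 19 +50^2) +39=16072584504546979 / 384847200000000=41.76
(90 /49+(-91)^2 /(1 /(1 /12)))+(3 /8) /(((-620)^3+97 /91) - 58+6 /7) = 360150259064587 /520508474472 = 691.92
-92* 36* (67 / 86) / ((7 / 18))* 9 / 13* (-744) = 13372822656 / 3913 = 3417537.10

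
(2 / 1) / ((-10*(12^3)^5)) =-1 / 77035107872931840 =-0.00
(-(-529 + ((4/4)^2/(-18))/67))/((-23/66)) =-7017725/4623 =-1518.00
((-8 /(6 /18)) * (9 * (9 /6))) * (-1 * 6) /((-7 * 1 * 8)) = -243 /7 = -34.71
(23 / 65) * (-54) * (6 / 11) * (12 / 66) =-1.89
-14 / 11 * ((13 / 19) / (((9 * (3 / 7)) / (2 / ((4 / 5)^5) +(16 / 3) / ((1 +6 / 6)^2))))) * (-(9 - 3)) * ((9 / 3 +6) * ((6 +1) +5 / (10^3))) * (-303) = -1029625092951 / 5350400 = -192438.90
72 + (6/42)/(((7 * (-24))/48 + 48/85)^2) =125525404/1743007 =72.02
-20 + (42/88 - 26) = -2003/44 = -45.52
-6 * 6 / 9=-4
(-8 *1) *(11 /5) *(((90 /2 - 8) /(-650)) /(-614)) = -814 /498875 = -0.00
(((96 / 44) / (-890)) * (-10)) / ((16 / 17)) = 0.03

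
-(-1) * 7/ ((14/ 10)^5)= 1.30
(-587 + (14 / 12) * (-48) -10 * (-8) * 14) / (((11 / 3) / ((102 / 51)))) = 2862 / 11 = 260.18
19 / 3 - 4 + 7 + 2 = 34 / 3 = 11.33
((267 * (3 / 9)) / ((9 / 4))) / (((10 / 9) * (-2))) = -89 / 5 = -17.80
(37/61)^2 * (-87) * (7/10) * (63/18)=-5836047/74420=-78.42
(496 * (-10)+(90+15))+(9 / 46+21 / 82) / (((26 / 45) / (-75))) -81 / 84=-1686947953 / 343252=-4914.60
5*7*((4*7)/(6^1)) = 490/3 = 163.33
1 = 1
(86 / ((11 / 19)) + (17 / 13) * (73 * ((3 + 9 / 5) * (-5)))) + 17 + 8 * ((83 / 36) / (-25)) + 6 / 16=-547205179 / 257400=-2125.89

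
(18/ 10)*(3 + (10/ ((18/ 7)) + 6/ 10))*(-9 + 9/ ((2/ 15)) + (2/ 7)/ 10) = 1380689/ 1750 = 788.97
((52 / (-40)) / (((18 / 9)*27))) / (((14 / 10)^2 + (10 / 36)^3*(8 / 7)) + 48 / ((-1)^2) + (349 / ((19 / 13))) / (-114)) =-4434885 / 8822186918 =-0.00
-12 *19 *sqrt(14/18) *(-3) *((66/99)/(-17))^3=-608 *sqrt(7)/44217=-0.04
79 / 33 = 2.39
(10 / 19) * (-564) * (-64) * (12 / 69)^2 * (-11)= -63528960 / 10051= -6320.66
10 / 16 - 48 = -379 / 8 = -47.38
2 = 2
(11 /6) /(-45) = -11 /270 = -0.04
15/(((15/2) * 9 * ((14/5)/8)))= 40/63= 0.63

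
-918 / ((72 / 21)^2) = -2499 / 32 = -78.09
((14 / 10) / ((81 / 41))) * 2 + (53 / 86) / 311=15373669 / 10832130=1.42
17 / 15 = 1.13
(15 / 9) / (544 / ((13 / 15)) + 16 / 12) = 65 / 24532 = 0.00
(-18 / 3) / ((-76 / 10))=15 / 19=0.79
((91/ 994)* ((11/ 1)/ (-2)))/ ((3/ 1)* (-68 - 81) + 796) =-143/ 99116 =-0.00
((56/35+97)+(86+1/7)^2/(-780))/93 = 1134961/1184820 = 0.96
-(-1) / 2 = 1 / 2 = 0.50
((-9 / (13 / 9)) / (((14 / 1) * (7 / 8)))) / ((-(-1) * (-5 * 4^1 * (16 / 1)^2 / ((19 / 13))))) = 1539 / 10599680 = 0.00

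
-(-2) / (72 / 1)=1 / 36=0.03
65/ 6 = 10.83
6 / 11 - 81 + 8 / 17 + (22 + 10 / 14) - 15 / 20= -303791 / 5236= -58.02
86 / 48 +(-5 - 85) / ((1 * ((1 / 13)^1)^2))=-364997 / 24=-15208.21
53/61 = 0.87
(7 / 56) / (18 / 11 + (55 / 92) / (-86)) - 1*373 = -52884624 / 141811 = -372.92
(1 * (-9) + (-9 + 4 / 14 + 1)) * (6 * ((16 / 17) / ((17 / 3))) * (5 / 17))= -168480 / 34391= -4.90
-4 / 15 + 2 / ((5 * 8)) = -0.22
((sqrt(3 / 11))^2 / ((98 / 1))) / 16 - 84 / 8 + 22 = 198355 / 17248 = 11.50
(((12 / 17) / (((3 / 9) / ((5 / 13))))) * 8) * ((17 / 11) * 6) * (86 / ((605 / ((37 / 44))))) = 1374624 / 190333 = 7.22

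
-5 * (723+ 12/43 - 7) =-154000/43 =-3581.40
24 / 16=3 / 2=1.50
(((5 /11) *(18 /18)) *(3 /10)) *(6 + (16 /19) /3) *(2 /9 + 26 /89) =73748 /167409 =0.44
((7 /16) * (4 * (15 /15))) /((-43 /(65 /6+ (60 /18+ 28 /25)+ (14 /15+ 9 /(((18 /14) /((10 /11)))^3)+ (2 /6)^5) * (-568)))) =263111243479 /2781523800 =94.59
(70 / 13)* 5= 350 / 13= 26.92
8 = 8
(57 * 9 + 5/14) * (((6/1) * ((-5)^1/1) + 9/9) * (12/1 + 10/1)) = -2292653/7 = -327521.86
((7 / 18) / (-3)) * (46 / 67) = -161 / 1809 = -0.09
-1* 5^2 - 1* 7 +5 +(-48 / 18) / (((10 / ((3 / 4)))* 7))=-946 / 35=-27.03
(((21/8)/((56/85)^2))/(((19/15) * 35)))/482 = 65025/229755904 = 0.00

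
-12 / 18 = -2 / 3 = -0.67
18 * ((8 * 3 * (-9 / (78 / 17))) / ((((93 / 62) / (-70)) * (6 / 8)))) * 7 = 4798080 / 13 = 369083.08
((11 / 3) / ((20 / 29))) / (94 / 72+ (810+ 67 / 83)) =79431 / 12132965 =0.01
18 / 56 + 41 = 1157 / 28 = 41.32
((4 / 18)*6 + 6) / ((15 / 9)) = 22 / 5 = 4.40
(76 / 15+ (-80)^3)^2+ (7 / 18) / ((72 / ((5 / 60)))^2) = 88058508490282401967 / 335923200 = 262138811759.00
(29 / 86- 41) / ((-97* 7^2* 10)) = 3497 / 4087580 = 0.00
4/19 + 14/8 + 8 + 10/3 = 3031/228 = 13.29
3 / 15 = 1 / 5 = 0.20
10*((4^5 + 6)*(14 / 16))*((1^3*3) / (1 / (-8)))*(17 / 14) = -262650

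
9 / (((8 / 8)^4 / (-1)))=-9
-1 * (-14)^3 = 2744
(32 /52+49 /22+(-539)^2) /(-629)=-83089819 /179894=-461.88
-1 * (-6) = 6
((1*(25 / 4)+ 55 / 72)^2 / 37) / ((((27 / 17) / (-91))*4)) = -394523675 / 20715264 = -19.05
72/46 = 36/23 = 1.57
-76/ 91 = -0.84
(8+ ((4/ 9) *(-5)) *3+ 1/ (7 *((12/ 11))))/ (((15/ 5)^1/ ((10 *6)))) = 205/ 7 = 29.29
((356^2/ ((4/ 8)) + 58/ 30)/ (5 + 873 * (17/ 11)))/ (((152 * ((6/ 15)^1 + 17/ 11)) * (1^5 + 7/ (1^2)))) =24213431/ 306023424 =0.08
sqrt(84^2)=84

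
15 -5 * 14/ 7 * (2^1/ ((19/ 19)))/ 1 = -5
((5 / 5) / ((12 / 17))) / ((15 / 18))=17 / 10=1.70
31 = 31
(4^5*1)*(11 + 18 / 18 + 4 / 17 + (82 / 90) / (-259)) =2481708032 / 198135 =12525.34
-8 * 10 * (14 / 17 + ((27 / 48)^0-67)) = 88640 / 17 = 5214.12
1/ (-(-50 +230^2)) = -1/ 52850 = -0.00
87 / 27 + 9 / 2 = 139 / 18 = 7.72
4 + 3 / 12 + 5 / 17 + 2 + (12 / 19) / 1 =9271 / 1292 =7.18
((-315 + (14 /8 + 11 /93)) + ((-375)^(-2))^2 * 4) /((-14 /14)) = 767845458983879 /2452148437500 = 313.13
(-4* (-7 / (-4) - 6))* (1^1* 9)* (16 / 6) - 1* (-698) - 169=937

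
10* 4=40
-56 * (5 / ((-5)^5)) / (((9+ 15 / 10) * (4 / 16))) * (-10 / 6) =-64 / 1125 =-0.06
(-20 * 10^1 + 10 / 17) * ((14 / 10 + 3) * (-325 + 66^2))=-60126396 / 17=-3536846.82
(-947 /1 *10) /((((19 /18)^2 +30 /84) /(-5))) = 107389800 /3337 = 32181.54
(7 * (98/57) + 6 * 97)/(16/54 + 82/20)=3047400/22553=135.12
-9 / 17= -0.53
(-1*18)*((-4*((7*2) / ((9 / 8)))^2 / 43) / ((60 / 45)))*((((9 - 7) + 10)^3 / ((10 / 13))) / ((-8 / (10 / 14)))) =-1677312 / 43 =-39007.26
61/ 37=1.65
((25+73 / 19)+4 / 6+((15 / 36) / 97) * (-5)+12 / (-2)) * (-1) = -519445 / 22116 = -23.49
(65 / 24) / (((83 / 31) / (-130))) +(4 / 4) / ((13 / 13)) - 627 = -754471 / 996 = -757.50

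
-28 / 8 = -3.50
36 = 36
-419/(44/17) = -161.89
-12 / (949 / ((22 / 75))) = -88 / 23725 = -0.00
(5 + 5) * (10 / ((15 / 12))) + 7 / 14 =161 / 2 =80.50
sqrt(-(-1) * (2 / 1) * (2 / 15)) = 0.52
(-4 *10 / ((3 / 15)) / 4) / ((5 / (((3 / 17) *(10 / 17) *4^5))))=-307200 / 289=-1062.98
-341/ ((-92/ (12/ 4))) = 11.12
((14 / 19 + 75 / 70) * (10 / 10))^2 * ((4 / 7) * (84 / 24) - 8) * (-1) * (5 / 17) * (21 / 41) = 10411245 / 3522638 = 2.96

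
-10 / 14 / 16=-5 / 112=-0.04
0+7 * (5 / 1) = 35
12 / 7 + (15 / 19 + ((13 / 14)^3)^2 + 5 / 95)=457429691 / 143061184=3.20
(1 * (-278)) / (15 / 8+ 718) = -2224 / 5759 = -0.39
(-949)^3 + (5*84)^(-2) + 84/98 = -854670348.14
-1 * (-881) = 881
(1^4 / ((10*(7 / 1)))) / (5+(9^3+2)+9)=1 / 52150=0.00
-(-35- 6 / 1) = 41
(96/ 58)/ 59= 48/ 1711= 0.03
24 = 24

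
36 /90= 2 /5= 0.40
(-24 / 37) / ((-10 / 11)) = 132 / 185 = 0.71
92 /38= 46 /19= 2.42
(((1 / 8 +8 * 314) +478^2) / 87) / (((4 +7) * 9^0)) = 1847969 / 7656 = 241.38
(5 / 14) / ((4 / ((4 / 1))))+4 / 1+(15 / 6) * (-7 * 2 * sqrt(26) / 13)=61 / 14 -35 * sqrt(26) / 13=-9.37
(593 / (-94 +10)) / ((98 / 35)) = -2965 / 1176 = -2.52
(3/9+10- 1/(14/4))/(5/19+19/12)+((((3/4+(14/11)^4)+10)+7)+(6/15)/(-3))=66486109219/2588821620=25.68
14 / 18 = 7 / 9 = 0.78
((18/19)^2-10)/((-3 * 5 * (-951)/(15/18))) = -1643/3089799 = -0.00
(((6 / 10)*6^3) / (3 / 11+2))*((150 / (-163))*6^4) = -55427328 / 815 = -68008.99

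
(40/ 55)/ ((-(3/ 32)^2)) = -82.75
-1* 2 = -2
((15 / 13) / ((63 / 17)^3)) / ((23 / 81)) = 24565 / 307671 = 0.08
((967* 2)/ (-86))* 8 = -7736/ 43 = -179.91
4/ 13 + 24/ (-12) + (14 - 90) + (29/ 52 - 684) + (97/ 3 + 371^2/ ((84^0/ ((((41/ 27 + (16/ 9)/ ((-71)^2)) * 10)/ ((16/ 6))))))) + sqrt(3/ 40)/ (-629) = 923907864773/ 1179594 - sqrt(30)/ 12580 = 783242.25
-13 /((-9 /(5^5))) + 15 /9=40640 /9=4515.56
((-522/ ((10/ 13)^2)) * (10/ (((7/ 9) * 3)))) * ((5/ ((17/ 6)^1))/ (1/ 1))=-793962/ 119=-6671.95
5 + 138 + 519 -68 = 594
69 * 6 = 414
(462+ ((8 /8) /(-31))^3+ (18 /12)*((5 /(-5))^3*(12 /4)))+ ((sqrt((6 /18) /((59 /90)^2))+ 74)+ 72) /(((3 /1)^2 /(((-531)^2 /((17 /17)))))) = 15930*sqrt(3)+ 272557352551 /59582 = 4602083.07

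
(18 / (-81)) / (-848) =1 / 3816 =0.00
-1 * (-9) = 9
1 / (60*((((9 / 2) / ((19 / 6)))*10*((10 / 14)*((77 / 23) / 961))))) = 419957 / 891000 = 0.47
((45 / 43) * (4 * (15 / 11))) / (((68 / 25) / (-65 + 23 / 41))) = -135.23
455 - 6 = 449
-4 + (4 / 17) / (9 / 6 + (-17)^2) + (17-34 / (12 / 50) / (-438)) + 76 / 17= 230948135 / 12978378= 17.79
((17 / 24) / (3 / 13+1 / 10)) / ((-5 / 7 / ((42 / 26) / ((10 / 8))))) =-3.87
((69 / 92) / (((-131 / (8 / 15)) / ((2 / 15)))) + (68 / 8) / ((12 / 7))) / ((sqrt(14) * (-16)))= -389693 * sqrt(14) / 17606400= -0.08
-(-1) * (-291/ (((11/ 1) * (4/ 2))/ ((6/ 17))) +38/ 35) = -23449/ 6545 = -3.58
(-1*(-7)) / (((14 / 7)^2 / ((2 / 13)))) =7 / 26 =0.27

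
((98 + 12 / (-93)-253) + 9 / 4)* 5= -94785 / 124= -764.40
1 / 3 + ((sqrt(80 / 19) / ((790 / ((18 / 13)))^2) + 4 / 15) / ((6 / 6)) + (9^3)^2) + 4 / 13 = 324 * sqrt(95) / 500996275 + 34543724 / 65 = 531441.91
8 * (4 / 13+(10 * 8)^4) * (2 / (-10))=-4259840032 / 65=-65536000.49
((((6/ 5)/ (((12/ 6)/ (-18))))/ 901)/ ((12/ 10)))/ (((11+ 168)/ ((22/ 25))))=-0.00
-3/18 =-1/6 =-0.17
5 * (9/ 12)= 15/ 4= 3.75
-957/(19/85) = -81345/19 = -4281.32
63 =63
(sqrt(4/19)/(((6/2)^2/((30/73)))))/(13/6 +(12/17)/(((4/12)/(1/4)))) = 136*sqrt(19)/76285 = 0.01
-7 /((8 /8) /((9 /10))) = -63 /10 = -6.30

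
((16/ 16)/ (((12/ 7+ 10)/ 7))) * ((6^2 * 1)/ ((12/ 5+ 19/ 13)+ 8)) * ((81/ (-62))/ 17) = -773955/ 5552999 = -0.14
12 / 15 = 4 / 5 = 0.80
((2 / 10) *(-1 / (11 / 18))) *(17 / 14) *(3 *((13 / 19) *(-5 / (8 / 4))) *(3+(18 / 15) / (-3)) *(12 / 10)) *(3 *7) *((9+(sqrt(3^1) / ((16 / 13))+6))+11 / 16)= 9075807 *sqrt(3) / 83600+175232889 / 83600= 2284.12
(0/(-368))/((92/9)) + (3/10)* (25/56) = 15/112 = 0.13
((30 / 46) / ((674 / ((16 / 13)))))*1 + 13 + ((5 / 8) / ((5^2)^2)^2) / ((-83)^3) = 468164543558024237 / 36009358425625000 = 13.00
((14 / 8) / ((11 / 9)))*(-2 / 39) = -21 / 286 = -0.07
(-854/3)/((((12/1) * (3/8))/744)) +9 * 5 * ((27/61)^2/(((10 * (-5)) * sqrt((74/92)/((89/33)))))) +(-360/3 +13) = -424547/9 - 2187 * sqrt(4998774)/15144470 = -47172.21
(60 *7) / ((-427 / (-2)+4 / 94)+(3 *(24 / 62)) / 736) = 37532320 / 19082873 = 1.97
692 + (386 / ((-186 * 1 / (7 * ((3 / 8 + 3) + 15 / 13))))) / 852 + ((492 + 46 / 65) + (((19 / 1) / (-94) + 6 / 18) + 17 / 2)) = 256753829229 / 215169760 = 1193.26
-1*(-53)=53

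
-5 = -5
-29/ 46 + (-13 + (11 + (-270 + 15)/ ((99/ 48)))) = -63891/ 506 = -126.27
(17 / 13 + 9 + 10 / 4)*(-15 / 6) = -32.02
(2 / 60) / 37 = 1 / 1110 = 0.00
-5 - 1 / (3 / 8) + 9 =4 / 3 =1.33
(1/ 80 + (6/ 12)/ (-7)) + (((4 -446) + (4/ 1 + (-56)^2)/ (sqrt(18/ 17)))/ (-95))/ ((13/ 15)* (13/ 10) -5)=-1112841/ 883120 + 15700* sqrt(34)/ 11039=7.03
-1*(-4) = 4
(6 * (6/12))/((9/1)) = 0.33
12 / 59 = 0.20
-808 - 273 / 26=-818.50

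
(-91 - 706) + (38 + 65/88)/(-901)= -63195945/79288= -797.04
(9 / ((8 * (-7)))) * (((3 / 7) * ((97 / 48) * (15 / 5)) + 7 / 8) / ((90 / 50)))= -1945 / 6272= -0.31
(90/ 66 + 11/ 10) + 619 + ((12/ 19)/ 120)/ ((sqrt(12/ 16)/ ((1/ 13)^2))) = sqrt(3)/ 48165 + 68361/ 110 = 621.46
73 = 73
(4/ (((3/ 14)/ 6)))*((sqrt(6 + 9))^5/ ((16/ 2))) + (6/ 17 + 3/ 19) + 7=2426/ 323 + 3150*sqrt(15)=12207.41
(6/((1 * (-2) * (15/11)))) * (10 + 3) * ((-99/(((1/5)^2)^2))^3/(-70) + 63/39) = -6775036962893859/70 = -96786242327055.13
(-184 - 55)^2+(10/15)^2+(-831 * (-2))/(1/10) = 663673/9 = 73741.44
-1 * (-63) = 63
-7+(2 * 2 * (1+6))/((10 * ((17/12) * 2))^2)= -50323/7225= -6.97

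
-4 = -4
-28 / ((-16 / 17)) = 29.75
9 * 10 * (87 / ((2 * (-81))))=-145 / 3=-48.33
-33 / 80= -0.41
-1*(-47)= 47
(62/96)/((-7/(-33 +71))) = -3.51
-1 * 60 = -60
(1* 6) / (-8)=-3 / 4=-0.75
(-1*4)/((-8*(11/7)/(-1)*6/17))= -0.90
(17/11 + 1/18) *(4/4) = 1.60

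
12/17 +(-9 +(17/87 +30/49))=-542552/72471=-7.49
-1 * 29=-29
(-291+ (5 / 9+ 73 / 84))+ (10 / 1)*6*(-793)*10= -119974573 / 252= -476089.58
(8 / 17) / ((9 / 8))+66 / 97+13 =14.10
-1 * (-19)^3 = 6859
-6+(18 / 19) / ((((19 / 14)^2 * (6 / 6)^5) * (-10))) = -207534 / 34295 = -6.05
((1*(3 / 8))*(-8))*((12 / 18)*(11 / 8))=-11 / 4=-2.75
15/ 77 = 0.19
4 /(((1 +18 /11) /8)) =352 /29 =12.14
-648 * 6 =-3888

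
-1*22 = -22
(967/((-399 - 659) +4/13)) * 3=-37713/13750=-2.74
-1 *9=-9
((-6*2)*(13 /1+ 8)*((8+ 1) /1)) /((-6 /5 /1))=1890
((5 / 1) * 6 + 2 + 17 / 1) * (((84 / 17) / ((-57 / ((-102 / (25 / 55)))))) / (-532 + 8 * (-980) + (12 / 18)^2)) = -0.11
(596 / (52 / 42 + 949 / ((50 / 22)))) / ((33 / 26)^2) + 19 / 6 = 1275133 / 314842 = 4.05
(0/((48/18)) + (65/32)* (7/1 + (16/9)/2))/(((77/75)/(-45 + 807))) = 14652625/1232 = 11893.36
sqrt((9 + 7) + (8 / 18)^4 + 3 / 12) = sqrt(427489) / 162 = 4.04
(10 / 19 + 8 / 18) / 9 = 166 / 1539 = 0.11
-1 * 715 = -715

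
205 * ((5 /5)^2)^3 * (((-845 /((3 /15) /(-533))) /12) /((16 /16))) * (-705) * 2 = -108486486875 /2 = -54243243437.50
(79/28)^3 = 493039/21952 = 22.46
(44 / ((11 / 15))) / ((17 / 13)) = 45.88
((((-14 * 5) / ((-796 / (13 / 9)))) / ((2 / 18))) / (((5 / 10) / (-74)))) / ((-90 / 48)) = 53872 / 597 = 90.24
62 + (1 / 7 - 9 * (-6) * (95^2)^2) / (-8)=-30788332779 / 56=-549791656.77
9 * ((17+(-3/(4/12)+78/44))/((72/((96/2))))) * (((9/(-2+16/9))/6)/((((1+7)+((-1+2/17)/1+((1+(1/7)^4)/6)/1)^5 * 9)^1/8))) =-53271220878417335303808080685/106175874167730000895221092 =-501.73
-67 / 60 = -1.12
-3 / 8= -0.38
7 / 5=1.40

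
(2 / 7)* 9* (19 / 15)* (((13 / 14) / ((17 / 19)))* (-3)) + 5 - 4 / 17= -22392 / 4165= -5.38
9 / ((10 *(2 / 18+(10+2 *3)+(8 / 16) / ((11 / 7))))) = 891 / 16265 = 0.05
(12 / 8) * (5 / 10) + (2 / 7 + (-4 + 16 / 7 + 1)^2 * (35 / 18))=73 / 36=2.03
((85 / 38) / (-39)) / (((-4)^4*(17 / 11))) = -0.00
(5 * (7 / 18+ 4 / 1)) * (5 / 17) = 1975 / 306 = 6.45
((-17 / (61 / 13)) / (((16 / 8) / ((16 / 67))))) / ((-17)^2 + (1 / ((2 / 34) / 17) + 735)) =-136 / 412787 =-0.00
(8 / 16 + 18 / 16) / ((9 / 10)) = 65 / 36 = 1.81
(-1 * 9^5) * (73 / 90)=-478953 / 10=-47895.30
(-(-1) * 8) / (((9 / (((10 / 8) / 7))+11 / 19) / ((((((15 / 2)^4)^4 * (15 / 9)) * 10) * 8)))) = 5199989948272705078125 / 2479616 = 2097094851893480.72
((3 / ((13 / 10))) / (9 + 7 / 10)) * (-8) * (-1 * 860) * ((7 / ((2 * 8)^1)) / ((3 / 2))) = 602000 / 1261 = 477.40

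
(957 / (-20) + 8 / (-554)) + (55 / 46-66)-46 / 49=-113.61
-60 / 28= -15 / 7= -2.14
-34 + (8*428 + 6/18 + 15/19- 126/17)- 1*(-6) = 3284630/969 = 3389.71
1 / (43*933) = 1 / 40119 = 0.00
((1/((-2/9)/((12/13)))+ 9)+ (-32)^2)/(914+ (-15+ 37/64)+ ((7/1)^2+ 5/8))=856000/789737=1.08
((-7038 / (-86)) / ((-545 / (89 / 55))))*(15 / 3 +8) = -4071483 / 1288925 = -3.16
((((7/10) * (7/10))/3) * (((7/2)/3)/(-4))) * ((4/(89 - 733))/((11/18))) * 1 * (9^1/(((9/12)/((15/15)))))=147/25300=0.01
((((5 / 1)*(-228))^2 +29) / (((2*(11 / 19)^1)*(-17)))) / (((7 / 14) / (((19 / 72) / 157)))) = -469166069 / 2113848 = -221.95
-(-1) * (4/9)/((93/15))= 20/279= 0.07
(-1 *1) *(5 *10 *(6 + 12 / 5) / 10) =-42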